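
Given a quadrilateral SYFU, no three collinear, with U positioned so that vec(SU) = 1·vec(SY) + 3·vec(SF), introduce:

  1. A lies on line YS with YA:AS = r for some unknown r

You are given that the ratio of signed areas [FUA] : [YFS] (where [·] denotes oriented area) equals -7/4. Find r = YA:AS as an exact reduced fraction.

r = 5/3

Set S = (0, 0), Y = (1, 0), F = (0, 1), U = (1, 3); any affine frame gives the same invariant.
1. With YA:AS = r, write λ = r/(r+1) so A = Y + λ·(S−Y); A is affine-linear in λ
Every point depending on A is an affine combination of A and λ-independent points, so each such coordinate is linear in λ; the λ² term in each signed area is a multiple of (S−Y)×(S−Y) = 0, so 2·[FUA] and 2·[YFS] are each linear in λ. Evaluating at λ=0 and λ=1:
  2·[FUA] = 2·λ − 3,   2·[YFS] = 1
So [FUA]:[YFS] = (2·λ − 3) / (1). Setting this equal to -7/4:
  2·λ − 3 = -7/4·(1)  ⇒  λ = 5/8
Then r = λ/(1−λ) = (5/8)/(3/8) = 5/3. Check: with r = 5/3, A = (3/8, 0) and [FUA]:[YFS] = -7/4 as required.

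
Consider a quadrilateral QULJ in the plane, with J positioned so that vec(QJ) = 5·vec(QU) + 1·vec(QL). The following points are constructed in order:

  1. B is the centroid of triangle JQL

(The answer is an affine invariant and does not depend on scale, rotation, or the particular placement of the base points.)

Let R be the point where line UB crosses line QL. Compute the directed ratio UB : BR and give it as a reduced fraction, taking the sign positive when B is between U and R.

UB:BR = -2/5

Set Q = (0, 0), U = (1, 0), L = (0, 1), J = (5, 1); any affine frame gives the same invariant.
1. B is the centroid of triangle JQL ⇒ B = (5/3, 2/3)
line UB meets QL at R = (0, -1)
B = U + t·(R−U) with t = -2/3, so UB:BR = -2/3:5/3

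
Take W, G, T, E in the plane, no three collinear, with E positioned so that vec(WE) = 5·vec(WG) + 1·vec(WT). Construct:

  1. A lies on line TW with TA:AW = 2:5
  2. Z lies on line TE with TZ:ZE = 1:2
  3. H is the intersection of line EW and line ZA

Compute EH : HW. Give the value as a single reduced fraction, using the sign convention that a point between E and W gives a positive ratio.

EH:HW = -4/5

Choose coordinates W = (0, 0), G = (1, 0), T = (0, 1), E = (5, 1).
1. A lies on line TW with TA:AW = 2:5 ⇒ A = (0, 5/7)
2. Z lies on line TE with TZ:ZE = 1:2 ⇒ Z = (5/3, 1)
3. H is the intersection of line EW and line ZA ⇒ H = (25, 5)
H = E + t·(W−E) with t = -4, so EH:HW = t:(1−t) = -4:5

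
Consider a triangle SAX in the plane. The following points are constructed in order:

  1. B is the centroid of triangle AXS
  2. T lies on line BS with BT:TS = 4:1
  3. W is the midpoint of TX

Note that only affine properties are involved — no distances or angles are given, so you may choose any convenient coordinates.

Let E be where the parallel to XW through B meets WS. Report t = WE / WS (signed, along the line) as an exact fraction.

t = -4

Work in coordinates with S = (0, 0), A = (1, 0), X = (0, 1).
1. B is the centroid of triangle AXS ⇒ B = (1/3, 1/3)
2. T lies on line BS with BT:TS = 4:1 ⇒ T = (1/15, 1/15)
3. W is the midpoint of TX ⇒ W = (1/30, 8/15)
through B parallel to XW: direction (1/30, -7/15); meets WS at E = (1/6, 8/3)
E = W + t·(S−W) with t = -4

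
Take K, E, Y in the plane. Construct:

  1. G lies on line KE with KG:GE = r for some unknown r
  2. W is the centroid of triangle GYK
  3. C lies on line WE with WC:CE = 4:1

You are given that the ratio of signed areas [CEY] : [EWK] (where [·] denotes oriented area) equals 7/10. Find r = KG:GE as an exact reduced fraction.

r = -3/5

Choose coordinates K = (0, 0), E = (1, 0), Y = (0, 1).
1. With KG:GE = r, write λ = r/(r+1) so G = K + λ·(E−K); G is affine-linear in λ
2. W is the centroid of triangle GYK ⇒ W is an affine combination of earlier points and hence also affine-linear in λ
3. C lies on line WE with WC:CE = 4:1 ⇒ C is an affine combination of earlier points and hence also affine-linear in λ
Every point depending on G is an affine combination of G and λ-independent points, so each such coordinate is linear in λ; the λ² term in each signed area is a multiple of (E−K)×(E−K) = 0, so 2·[CEY] and 2·[EWK] are each linear in λ. Evaluating at λ=0 and λ=1:
  2·[CEY] = -1/15·λ + 2/15,   2·[EWK] = 1/3
So [CEY]:[EWK] = (-1/15·λ + 2/15) / (1/3). Setting this equal to 7/10:
  -1/15·λ + 2/15 = 7/10·(1/3)  ⇒  λ = -3/2
Then r = λ/(1−λ) = (-3/2)/(5/2) = -3/5. Check: with r = -3/5, G = (-3/2, 0) and [CEY]:[EWK] = 7/10 as required.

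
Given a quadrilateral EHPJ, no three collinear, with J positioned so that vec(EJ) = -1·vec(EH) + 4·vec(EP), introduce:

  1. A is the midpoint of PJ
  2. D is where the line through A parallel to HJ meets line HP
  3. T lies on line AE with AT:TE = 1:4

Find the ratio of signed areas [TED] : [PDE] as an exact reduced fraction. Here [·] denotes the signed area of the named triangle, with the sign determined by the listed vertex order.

[TED]:[PDE] = -12/5

Assign E = (0, 0), H = (1, 0), P = (0, 1), J = (-1, 4) — the answer is frame-independent, so this choice is without loss of generality.
1. A is the midpoint of PJ ⇒ A = (-1/2, 5/2)
2. D is where the line through A parallel to HJ meets line HP ⇒ D = (1/2, 1/2)
3. T lies on line AE with AT:TE = 1:4 ⇒ T = (-2/5, 2)
2·[TED] = 6/5, 2·[PDE] = -1/2
[TED]:[PDE] = 6/5:-1/2 = -12/5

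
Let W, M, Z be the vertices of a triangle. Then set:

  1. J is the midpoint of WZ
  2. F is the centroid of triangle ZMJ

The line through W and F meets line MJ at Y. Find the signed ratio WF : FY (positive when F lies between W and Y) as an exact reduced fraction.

WF:FY = -4

Work in coordinates with W = (0, 0), M = (1, 0), Z = (0, 1).
1. J is the midpoint of WZ ⇒ J = (0, 1/2)
2. F is the centroid of triangle ZMJ ⇒ F = (1/3, 1/2)
line WF meets MJ at Y = (1/4, 3/8)
F = W + t·(Y−W) with t = 4/3, so WF:FY = 4/3:-1/3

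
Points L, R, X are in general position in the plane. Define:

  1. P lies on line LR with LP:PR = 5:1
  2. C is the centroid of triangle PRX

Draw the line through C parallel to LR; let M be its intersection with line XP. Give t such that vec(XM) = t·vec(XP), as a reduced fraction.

t = 2/3

Choose coordinates L = (0, 0), R = (1, 0), X = (0, 1).
1. P lies on line LR with LP:PR = 5:1 ⇒ P = (5/6, 0)
2. C is the centroid of triangle PRX ⇒ C = (11/18, 1/3)
through C parallel to LR: direction (1, 0); meets XP at M = (5/9, 1/3)
M = X + t·(P−X) with t = 2/3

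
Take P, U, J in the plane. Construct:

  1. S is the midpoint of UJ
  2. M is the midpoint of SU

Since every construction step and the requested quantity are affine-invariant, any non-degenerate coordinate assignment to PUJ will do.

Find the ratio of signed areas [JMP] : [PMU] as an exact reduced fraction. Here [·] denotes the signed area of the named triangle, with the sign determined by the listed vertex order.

Set P = (0, 0), U = (1, 0), J = (0, 1); any affine frame gives the same invariant.
1. S is the midpoint of UJ ⇒ S = (1/2, 1/2)
2. M is the midpoint of SU ⇒ M = (3/4, 1/4)
2·[JMP] = -3/4, 2·[PMU] = -1/4
[JMP]:[PMU] = -3/4:-1/4 = 3

[JMP]:[PMU] = 3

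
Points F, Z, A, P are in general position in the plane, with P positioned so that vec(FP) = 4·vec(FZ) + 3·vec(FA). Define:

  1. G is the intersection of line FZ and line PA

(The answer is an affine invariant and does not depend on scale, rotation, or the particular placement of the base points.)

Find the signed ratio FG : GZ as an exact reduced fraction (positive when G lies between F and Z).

Choose coordinates F = (0, 0), Z = (1, 0), A = (0, 1), P = (4, 3).
1. G is the intersection of line FZ and line PA ⇒ G = (-2, 0)
G = F + t·(Z−F) with t = -2, so FG:GZ = t:(1−t) = -2:3

FG:GZ = -2/3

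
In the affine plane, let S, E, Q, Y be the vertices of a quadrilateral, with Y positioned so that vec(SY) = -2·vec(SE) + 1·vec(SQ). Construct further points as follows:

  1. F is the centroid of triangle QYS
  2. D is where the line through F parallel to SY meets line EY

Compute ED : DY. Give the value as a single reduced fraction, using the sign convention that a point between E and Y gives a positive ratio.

Work in coordinates with S = (0, 0), E = (1, 0), Q = (0, 1), Y = (-2, 1).
1. F is the centroid of triangle QYS ⇒ F = (-2/3, 2/3)
2. D is where the line through F parallel to SY meets line EY ⇒ D = (0, 1/3)
D = E + t·(Y−E) with t = 1/3, so ED:DY = t:(1−t) = 1/3:2/3

ED:DY = 1/2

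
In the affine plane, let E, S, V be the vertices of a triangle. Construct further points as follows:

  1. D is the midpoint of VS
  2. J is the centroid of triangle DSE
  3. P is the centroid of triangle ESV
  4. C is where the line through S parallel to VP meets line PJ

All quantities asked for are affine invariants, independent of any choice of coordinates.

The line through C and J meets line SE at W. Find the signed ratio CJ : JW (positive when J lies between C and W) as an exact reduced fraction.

CJ:JW = -5

Work in coordinates with E = (0, 0), S = (1, 0), V = (0, 1).
1. D is the midpoint of VS ⇒ D = (1/2, 1/2)
2. J is the centroid of triangle DSE ⇒ J = (1/2, 1/6)
3. P is the centroid of triangle ESV ⇒ P = (1/3, 1/3)
4. C is where the line through S parallel to VP meets line PJ ⇒ C = (4/3, -2/3)
line CJ meets SE at W = (2/3, 0)
J = C + t·(W−C) with t = 5/4, so CJ:JW = 5/4:-1/4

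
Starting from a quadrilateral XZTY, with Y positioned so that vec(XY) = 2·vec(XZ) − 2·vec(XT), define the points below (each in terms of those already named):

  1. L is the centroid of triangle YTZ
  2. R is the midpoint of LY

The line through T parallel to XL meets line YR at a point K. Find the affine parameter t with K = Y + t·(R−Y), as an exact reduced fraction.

Assign X = (0, 0), Z = (1, 0), T = (0, 1), Y = (2, -2) — the answer is frame-independent, so this choice is without loss of generality.
1. L is the centroid of triangle YTZ ⇒ L = (1, -1/3)
2. R is the midpoint of LY ⇒ R = (3/2, -7/6)
through T parallel to XL: direction (1, -1/3); meets YR at K = (1/4, 11/12)
K = Y + t·(R−Y) with t = 7/2

t = 7/2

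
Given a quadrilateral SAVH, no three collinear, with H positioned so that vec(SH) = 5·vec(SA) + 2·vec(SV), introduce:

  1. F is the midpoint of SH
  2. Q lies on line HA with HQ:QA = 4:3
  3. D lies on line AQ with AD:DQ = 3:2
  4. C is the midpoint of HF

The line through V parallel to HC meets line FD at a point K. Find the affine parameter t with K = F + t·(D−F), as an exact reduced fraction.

t = -175/52

Work in coordinates with S = (0, 0), A = (1, 0), V = (0, 1), H = (5, 2).
1. F is the midpoint of SH ⇒ F = (5/2, 1)
2. Q lies on line HA with HQ:QA = 4:3 ⇒ Q = (19/7, 6/7)
3. D lies on line AQ with AD:DQ = 3:2 ⇒ D = (71/35, 18/35)
4. C is the midpoint of HF ⇒ C = (15/4, 3/2)
through V parallel to HC: direction (-5/4, -1/2); meets FD at K = (425/104, 137/52)
K = F + t·(D−F) with t = -175/52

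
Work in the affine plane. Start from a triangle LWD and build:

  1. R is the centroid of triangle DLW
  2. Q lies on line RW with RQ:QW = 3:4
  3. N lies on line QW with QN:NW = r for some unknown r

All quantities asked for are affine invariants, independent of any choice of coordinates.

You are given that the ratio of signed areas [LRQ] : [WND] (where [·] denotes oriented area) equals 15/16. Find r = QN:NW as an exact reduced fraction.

r = 1/4

Choose coordinates L = (0, 0), W = (1, 0), D = (0, 1).
1. R is the centroid of triangle DLW ⇒ R = (1/3, 1/3)
2. Q lies on line RW with RQ:QW = 3:4 ⇒ Q = (13/21, 4/21)
3. With QN:NW = r, write λ = r/(r+1) so N = Q + λ·(W−Q); N is affine-linear in λ
Every point depending on N is an affine combination of N and λ-independent points, so each such coordinate is linear in λ; the λ² term in each signed area is a multiple of (W−Q)×(W−Q) = 0, so 2·[LRQ] and 2·[WND] are each linear in λ. Evaluating at λ=0 and λ=1:
  2·[LRQ] = -1/7,   2·[WND] = 4/21·λ − 4/21
So [LRQ]:[WND] = (-1/7) / (4/21·λ − 4/21). Setting this equal to 15/16:
  -1/7 = 15/16·(4/21·λ − 4/21)  ⇒  λ = 1/5
Then r = λ/(1−λ) = (1/5)/(4/5) = 1/4. Check: with r = 1/4, N = (73/105, 16/105) and [LRQ]:[WND] = 15/16 as required.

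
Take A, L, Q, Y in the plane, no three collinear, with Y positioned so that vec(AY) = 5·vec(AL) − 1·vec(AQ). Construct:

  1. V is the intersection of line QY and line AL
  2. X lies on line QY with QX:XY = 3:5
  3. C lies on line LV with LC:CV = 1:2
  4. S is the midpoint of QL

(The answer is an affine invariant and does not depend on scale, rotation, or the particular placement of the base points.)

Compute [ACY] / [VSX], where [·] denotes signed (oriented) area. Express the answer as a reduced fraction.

Set A = (0, 0), L = (1, 0), Q = (0, 1), Y = (5, -1); any affine frame gives the same invariant.
1. V is the intersection of line QY and line AL ⇒ V = (5/2, 0)
2. X lies on line QY with QX:XY = 3:5 ⇒ X = (15/8, 1/4)
3. C lies on line LV with LC:CV = 1:2 ⇒ C = (3/2, 0)
4. S is the midpoint of QL ⇒ S = (1/2, 1/2)
2·[ACY] = -3/2, 2·[VSX] = -3/16
[ACY]:[VSX] = -3/2:-3/16 = 8

[ACY]:[VSX] = 8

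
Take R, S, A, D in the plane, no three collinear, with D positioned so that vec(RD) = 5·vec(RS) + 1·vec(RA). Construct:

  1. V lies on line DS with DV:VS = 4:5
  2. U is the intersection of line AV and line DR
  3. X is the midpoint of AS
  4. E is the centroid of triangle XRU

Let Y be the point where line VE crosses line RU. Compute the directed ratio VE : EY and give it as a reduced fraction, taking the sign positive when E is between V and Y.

VE:EY = -5/3

Set R = (0, 0), S = (1, 0), A = (0, 1), D = (5, 1); any affine frame gives the same invariant.
1. V lies on line DS with DV:VS = 4:5 ⇒ V = (29/9, 5/9)
2. U is the intersection of line AV and line DR ⇒ U = (145/49, 29/49)
3. X is the midpoint of AS ⇒ X = (1/2, 1/2)
4. E is the centroid of triangle XRU ⇒ E = (113/98, 107/294)
line VE meets RU at Y = (352/147, 352/735)
E = V + t·(Y−V) with t = 5/2, so VE:EY = 5/2:-3/2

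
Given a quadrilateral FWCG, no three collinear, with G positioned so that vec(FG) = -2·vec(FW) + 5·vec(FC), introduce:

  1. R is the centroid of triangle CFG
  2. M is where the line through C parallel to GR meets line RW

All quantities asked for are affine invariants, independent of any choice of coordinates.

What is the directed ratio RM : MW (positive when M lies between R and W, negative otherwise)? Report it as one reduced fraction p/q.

Choose coordinates F = (0, 0), W = (1, 0), C = (0, 1), G = (-2, 5).
1. R is the centroid of triangle CFG ⇒ R = (-2/3, 2)
2. M is where the line through C parallel to GR meets line RW ⇒ M = (-4/21, 10/7)
M = R + t·(W−R) with t = 2/7, so RM:MW = t:(1−t) = 2/7:5/7

RM:MW = 2/5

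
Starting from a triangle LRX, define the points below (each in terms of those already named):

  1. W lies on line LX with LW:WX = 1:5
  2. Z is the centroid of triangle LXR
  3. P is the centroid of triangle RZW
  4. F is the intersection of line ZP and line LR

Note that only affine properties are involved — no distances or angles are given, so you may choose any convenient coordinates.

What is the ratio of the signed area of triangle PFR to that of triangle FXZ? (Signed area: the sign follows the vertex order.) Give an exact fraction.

Choose coordinates L = (0, 0), R = (1, 0), X = (0, 1).
1. W lies on line LX with LW:WX = 1:5 ⇒ W = (0, 1/6)
2. Z is the centroid of triangle LXR ⇒ Z = (1/3, 1/3)
3. P is the centroid of triangle RZW ⇒ P = (4/9, 1/6)
4. F is the intersection of line ZP and line LR ⇒ F = (5/9, 0)
2·[PFR] = 2/27, 2·[FXZ] = 1/27
[PFR]:[FXZ] = 2/27:1/27 = 2

[PFR]:[FXZ] = 2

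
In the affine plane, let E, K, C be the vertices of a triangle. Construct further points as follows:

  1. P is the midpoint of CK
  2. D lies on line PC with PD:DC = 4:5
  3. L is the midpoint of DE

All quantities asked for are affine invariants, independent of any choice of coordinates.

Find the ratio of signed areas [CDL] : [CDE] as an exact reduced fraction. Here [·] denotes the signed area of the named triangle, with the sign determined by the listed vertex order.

Set E = (0, 0), K = (1, 0), C = (0, 1); any affine frame gives the same invariant.
1. P is the midpoint of CK ⇒ P = (1/2, 1/2)
2. D lies on line PC with PD:DC = 4:5 ⇒ D = (5/18, 13/18)
3. L is the midpoint of DE ⇒ L = (5/36, 13/36)
2·[CDL] = -5/36, 2·[CDE] = -5/18
[CDL]:[CDE] = -5/36:-5/18 = 1/2

[CDL]:[CDE] = 1/2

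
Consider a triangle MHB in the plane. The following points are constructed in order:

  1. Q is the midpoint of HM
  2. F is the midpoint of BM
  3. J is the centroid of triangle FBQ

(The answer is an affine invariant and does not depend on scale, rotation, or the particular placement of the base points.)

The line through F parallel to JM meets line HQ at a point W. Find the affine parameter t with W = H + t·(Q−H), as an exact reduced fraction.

Work in coordinates with M = (0, 0), H = (1, 0), B = (0, 1).
1. Q is the midpoint of HM ⇒ Q = (1/2, 0)
2. F is the midpoint of BM ⇒ F = (0, 1/2)
3. J is the centroid of triangle FBQ ⇒ J = (1/6, 1/2)
through F parallel to JM: direction (-1/6, -1/2); meets HQ at W = (-1/6, 0)
W = H + t·(Q−H) with t = 7/3

t = 7/3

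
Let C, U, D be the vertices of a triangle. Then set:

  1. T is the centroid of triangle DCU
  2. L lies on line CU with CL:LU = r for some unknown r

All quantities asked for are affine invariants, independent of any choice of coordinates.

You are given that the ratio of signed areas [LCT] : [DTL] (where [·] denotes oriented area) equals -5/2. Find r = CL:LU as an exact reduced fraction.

Set C = (0, 0), U = (1, 0), D = (0, 1); any affine frame gives the same invariant.
1. T is the centroid of triangle DCU ⇒ T = (1/3, 1/3)
2. With CL:LU = r, write λ = r/(r+1) so L = C + λ·(U−C); L is affine-linear in λ
Every point depending on L is an affine combination of L and λ-independent points, so each such coordinate is linear in λ; the λ² term in each signed area is a multiple of (U−C)×(U−C) = 0, so 2·[LCT] and 2·[DTL] are each linear in λ. Evaluating at λ=0 and λ=1:
  2·[LCT] = -1/3·λ,   2·[DTL] = 2/3·λ − 1/3
So [LCT]:[DTL] = (-1/3·λ) / (2/3·λ − 1/3). Setting this equal to -5/2:
  -1/3·λ = -5/2·(2/3·λ − 1/3)  ⇒  λ = 5/8
Then r = λ/(1−λ) = (5/8)/(3/8) = 5/3. Check: with r = 5/3, L = (5/8, 0) and [LCT]:[DTL] = -5/2 as required.

r = 5/3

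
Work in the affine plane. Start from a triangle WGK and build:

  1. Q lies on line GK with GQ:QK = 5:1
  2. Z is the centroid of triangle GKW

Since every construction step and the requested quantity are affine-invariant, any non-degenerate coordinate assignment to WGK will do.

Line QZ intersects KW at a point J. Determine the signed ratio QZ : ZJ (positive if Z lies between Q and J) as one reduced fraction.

QZ:ZJ = -1/2

Work in coordinates with W = (0, 0), G = (1, 0), K = (0, 1).
1. Q lies on line GK with GQ:QK = 5:1 ⇒ Q = (1/6, 5/6)
2. Z is the centroid of triangle GKW ⇒ Z = (1/3, 1/3)
line QZ meets KW at J = (0, 4/3)
Z = Q + t·(J−Q) with t = -1, so QZ:ZJ = -1:2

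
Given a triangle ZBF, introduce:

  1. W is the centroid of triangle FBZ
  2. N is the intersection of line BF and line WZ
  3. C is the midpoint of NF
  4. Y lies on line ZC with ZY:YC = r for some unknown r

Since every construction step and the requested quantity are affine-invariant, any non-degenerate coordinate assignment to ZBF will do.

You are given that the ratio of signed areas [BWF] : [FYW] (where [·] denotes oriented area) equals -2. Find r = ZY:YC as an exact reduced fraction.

r = 2/3

Choose coordinates Z = (0, 0), B = (1, 0), F = (0, 1).
1. W is the centroid of triangle FBZ ⇒ W = (1/3, 1/3)
2. N is the intersection of line BF and line WZ ⇒ N = (1/2, 1/2)
3. C is the midpoint of NF ⇒ C = (1/4, 3/4)
4. With ZY:YC = r, write λ = r/(r+1) so Y = Z + λ·(C−Z); Y is affine-linear in λ
Every point depending on Y is an affine combination of Y and λ-independent points, so each such coordinate is linear in λ; the λ² term in each signed area is a multiple of (C−Z)×(C−Z) = 0, so 2·[BWF] and 2·[FYW] are each linear in λ. Evaluating at λ=0 and λ=1:
  2·[BWF] = -1/3,   2·[FYW] = -5/12·λ + 1/3
So [BWF]:[FYW] = (-1/3) / (-5/12·λ + 1/3). Setting this equal to -2:
  -1/3 = -2·(-5/12·λ + 1/3)  ⇒  λ = 2/5
Then r = λ/(1−λ) = (2/5)/(3/5) = 2/3. Check: with r = 2/3, Y = (1/10, 3/10) and [BWF]:[FYW] = -2 as required.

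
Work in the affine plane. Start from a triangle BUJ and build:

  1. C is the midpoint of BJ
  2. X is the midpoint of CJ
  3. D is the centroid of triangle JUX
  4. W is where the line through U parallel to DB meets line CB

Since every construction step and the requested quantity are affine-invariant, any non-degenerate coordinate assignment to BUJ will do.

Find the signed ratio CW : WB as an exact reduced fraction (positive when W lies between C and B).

CW:WB = -9/7

Assign B = (0, 0), U = (1, 0), J = (0, 1) — the answer is frame-independent, so this choice is without loss of generality.
1. C is the midpoint of BJ ⇒ C = (0, 1/2)
2. X is the midpoint of CJ ⇒ X = (0, 3/4)
3. D is the centroid of triangle JUX ⇒ D = (1/3, 7/12)
4. W is where the line through U parallel to DB meets line CB ⇒ W = (0, -7/4)
W = C + t·(B−C) with t = 9/2, so CW:WB = t:(1−t) = 9/2:-7/2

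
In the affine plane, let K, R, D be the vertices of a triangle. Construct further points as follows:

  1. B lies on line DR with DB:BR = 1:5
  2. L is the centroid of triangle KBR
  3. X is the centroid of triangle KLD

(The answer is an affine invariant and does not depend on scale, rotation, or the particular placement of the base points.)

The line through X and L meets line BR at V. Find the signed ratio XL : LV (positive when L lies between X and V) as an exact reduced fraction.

Set K = (0, 0), R = (1, 0), D = (0, 1); any affine frame gives the same invariant.
1. B lies on line DR with DB:BR = 1:5 ⇒ B = (1/6, 5/6)
2. L is the centroid of triangle KBR ⇒ L = (7/18, 5/18)
3. X is the centroid of triangle KLD ⇒ X = (7/54, 23/54)
line XL meets BR at V = (7/6, -1/6)
L = X + t·(V−X) with t = 1/4, so XL:LV = 1/4:3/4

XL:LV = 1/3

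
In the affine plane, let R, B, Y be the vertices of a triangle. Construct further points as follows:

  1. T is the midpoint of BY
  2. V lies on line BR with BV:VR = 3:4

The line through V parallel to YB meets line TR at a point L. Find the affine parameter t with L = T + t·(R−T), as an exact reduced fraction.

Choose coordinates R = (0, 0), B = (1, 0), Y = (0, 1).
1. T is the midpoint of BY ⇒ T = (1/2, 1/2)
2. V lies on line BR with BV:VR = 3:4 ⇒ V = (4/7, 0)
through V parallel to YB: direction (1, -1); meets TR at L = (2/7, 2/7)
L = T + t·(R−T) with t = 3/7

t = 3/7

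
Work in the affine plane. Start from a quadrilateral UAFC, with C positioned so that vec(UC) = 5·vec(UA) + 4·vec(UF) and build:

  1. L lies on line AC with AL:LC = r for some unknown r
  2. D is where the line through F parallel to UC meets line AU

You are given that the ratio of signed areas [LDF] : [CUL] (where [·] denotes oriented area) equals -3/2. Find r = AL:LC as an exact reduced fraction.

r = 3

Choose coordinates U = (0, 0), A = (1, 0), F = (0, 1), C = (5, 4).
1. With AL:LC = r, write λ = r/(r+1) so L = A + λ·(C−A); L is affine-linear in λ
2. D is where the line through F parallel to UC meets line AU ⇒ D = (-5/4, 0)
Every point depending on L is an affine combination of L and λ-independent points, so each such coordinate is linear in λ; the λ² term in each signed area is a multiple of (C−A)×(C−A) = 0, so 2·[LDF] and 2·[CUL] are each linear in λ. Evaluating at λ=0 and λ=1:
  2·[LDF] = λ − 9/4,   2·[CUL] = -4·λ + 4
So [LDF]:[CUL] = (λ − 9/4) / (-4·λ + 4). Setting this equal to -3/2:
  λ − 9/4 = -3/2·(-4·λ + 4)  ⇒  λ = 3/4
Then r = λ/(1−λ) = (3/4)/(1/4) = 3. Check: with r = 3, L = (4, 3) and [LDF]:[CUL] = -3/2 as required.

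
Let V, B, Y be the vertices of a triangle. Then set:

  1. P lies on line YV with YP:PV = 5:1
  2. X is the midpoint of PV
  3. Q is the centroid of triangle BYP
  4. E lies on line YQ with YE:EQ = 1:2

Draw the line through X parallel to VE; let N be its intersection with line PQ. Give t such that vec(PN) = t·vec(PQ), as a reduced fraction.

t = 1/26

Assign V = (0, 0), B = (1, 0), Y = (0, 1) — the answer is frame-independent, so this choice is without loss of generality.
1. P lies on line YV with YP:PV = 5:1 ⇒ P = (0, 1/6)
2. X is the midpoint of PV ⇒ X = (0, 1/12)
3. Q is the centroid of triangle BYP ⇒ Q = (1/3, 7/18)
4. E lies on line YQ with YE:EQ = 1:2 ⇒ E = (1/9, 43/54)
through X parallel to VE: direction (1/9, 43/54); meets PQ at N = (1/78, 41/234)
N = P + t·(Q−P) with t = 1/26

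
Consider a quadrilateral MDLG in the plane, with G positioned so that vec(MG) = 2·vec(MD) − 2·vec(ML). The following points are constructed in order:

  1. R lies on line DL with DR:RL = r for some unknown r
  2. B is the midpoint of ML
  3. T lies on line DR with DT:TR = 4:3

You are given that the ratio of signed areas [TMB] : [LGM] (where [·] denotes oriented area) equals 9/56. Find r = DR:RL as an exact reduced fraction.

r = 5/3

Set M = (0, 0), D = (1, 0), L = (0, 1), G = (2, -2); any affine frame gives the same invariant.
1. With DR:RL = r, write λ = r/(r+1) so R = D + λ·(L−D); R is affine-linear in λ
2. B is the midpoint of ML ⇒ B = (0, 1/2)
3. T lies on line DR with DT:TR = 4:3 ⇒ T is an affine combination of earlier points and hence also affine-linear in λ
Every point depending on R is an affine combination of R and λ-independent points, so each such coordinate is linear in λ; the λ² term in each signed area is a multiple of (L−D)×(L−D) = 0, so 2·[TMB] and 2·[LGM] are each linear in λ. Evaluating at λ=0 and λ=1:
  2·[TMB] = 2/7·λ − 1/2,   2·[LGM] = -2
So [TMB]:[LGM] = (2/7·λ − 1/2) / (-2). Setting this equal to 9/56:
  2/7·λ − 1/2 = 9/56·(-2)  ⇒  λ = 5/8
Then r = λ/(1−λ) = (5/8)/(3/8) = 5/3. Check: with r = 5/3, R = (3/8, 5/8) and [TMB]:[LGM] = 9/56 as required.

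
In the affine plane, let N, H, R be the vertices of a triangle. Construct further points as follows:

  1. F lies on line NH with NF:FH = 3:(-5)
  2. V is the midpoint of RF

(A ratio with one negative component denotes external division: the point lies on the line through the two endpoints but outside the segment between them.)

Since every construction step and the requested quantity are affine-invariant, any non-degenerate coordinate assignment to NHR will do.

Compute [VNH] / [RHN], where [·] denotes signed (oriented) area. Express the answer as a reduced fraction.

Assign N = (0, 0), H = (1, 0), R = (0, 1) — the answer is frame-independent, so this choice is without loss of generality.
1. F lies on line NH with NF:FH = 3:(-5) ⇒ F = (-3/2, 0)
2. V is the midpoint of RF ⇒ V = (-3/4, 1/2)
2·[VNH] = 1/2, 2·[RHN] = -1
[VNH]:[RHN] = 1/2:-1 = -1/2

[VNH]:[RHN] = -1/2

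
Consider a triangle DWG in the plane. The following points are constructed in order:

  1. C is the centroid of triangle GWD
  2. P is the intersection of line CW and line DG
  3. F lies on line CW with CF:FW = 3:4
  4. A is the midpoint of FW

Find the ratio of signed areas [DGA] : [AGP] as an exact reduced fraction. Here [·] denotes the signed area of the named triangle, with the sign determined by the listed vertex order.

[DGA]:[AGP] = -2

Set D = (0, 0), W = (1, 0), G = (0, 1); any affine frame gives the same invariant.
1. C is the centroid of triangle GWD ⇒ C = (1/3, 1/3)
2. P is the intersection of line CW and line DG ⇒ P = (0, 1/2)
3. F lies on line CW with CF:FW = 3:4 ⇒ F = (13/21, 4/21)
4. A is the midpoint of FW ⇒ A = (17/21, 2/21)
2·[DGA] = -17/21, 2·[AGP] = 17/42
[DGA]:[AGP] = -17/21:17/42 = -2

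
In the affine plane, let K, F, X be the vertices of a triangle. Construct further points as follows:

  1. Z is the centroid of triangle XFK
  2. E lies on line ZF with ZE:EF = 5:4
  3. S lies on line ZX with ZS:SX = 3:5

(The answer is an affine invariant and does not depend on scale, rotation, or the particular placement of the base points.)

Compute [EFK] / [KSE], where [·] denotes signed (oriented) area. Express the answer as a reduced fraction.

[EFK]:[KSE] = 16/41

Set K = (0, 0), F = (1, 0), X = (0, 1); any affine frame gives the same invariant.
1. Z is the centroid of triangle XFK ⇒ Z = (1/3, 1/3)
2. E lies on line ZF with ZE:EF = 5:4 ⇒ E = (19/27, 4/27)
3. S lies on line ZX with ZS:SX = 3:5 ⇒ S = (5/24, 7/12)
2·[EFK] = -4/27, 2·[KSE] = -41/108
[EFK]:[KSE] = -4/27:-41/108 = 16/41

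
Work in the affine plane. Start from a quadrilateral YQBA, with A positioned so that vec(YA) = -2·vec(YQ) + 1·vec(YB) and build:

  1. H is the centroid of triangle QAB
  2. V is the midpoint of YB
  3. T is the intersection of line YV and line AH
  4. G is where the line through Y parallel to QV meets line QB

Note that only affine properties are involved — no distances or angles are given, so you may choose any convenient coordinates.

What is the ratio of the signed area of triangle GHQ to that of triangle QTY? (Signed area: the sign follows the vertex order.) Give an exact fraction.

Assign Y = (0, 0), Q = (1, 0), B = (0, 1), A = (-2, 1) — the answer is frame-independent, so this choice is without loss of generality.
1. H is the centroid of triangle QAB ⇒ H = (-1/3, 2/3)
2. V is the midpoint of YB ⇒ V = (0, 1/2)
3. T is the intersection of line YV and line AH ⇒ T = (0, 3/5)
4. G is where the line through Y parallel to QV meets line QB ⇒ G = (2, -1)
2·[GHQ] = -2/3, 2·[QTY] = 3/5
[GHQ]:[QTY] = -2/3:3/5 = -10/9

[GHQ]:[QTY] = -10/9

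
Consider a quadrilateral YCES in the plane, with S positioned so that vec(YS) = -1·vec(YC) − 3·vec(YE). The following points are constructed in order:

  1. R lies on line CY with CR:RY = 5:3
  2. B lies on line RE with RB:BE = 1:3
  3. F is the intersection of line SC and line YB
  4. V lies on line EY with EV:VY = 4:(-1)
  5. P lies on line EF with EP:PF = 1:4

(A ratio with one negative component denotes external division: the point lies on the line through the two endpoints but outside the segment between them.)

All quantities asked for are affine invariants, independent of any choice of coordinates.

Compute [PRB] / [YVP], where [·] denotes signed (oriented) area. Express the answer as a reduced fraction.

[PRB]:[YVP] = -85/96

Choose coordinates Y = (0, 0), C = (1, 0), E = (0, 1), S = (-1, -3).
1. R lies on line CY with CR:RY = 5:3 ⇒ R = (3/8, 0)
2. B lies on line RE with RB:BE = 1:3 ⇒ B = (9/32, 1/4)
3. F is the intersection of line SC and line YB ⇒ F = (27/11, 24/11)
4. V lies on line EY with EV:VY = 4:(-1) ⇒ V = (0, -1/3)
5. P lies on line EF with EP:PF = 1:4 ⇒ P = (27/55, 68/55)
2·[PRB] = -51/352, 2·[YVP] = 9/55
[PRB]:[YVP] = -51/352:9/55 = -85/96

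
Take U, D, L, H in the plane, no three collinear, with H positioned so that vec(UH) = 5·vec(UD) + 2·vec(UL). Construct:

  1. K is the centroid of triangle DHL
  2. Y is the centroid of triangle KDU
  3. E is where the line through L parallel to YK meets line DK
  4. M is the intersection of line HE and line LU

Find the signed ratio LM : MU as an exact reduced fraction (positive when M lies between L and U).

LM:MU = -14/13

Assign U = (0, 0), D = (1, 0), L = (0, 1), H = (5, 2) — the answer is frame-independent, so this choice is without loss of generality.
1. K is the centroid of triangle DHL ⇒ K = (2, 1)
2. Y is the centroid of triangle KDU ⇒ Y = (1, 1/3)
3. E is where the line through L parallel to YK meets line DK ⇒ E = (6, 5)
4. M is the intersection of line HE and line LU ⇒ M = (0, -13)
M = L + t·(U−L) with t = 14, so LM:MU = t:(1−t) = 14:-13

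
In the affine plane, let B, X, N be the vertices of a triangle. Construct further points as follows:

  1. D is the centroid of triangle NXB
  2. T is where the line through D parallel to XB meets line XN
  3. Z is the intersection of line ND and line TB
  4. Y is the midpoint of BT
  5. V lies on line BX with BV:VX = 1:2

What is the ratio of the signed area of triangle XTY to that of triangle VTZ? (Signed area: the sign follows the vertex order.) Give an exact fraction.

Choose coordinates B = (0, 0), X = (1, 0), N = (0, 1).
1. D is the centroid of triangle NXB ⇒ D = (1/3, 1/3)
2. T is where the line through D parallel to XB meets line XN ⇒ T = (2/3, 1/3)
3. Z is the intersection of line ND and line TB ⇒ Z = (2/5, 1/5)
4. Y is the midpoint of BT ⇒ Y = (1/3, 1/6)
5. V lies on line BX with BV:VX = 1:2 ⇒ V = (1/3, 0)
2·[XTY] = 1/6, 2·[VTZ] = 2/45
[XTY]:[VTZ] = 1/6:2/45 = 15/4

[XTY]:[VTZ] = 15/4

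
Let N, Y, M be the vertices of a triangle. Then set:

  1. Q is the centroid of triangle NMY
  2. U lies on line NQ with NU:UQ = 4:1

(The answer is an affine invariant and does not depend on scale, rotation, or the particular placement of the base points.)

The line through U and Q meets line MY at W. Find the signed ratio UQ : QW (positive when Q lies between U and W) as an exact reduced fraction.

UQ:QW = 2/5

Choose coordinates N = (0, 0), Y = (1, 0), M = (0, 1).
1. Q is the centroid of triangle NMY ⇒ Q = (1/3, 1/3)
2. U lies on line NQ with NU:UQ = 4:1 ⇒ U = (4/15, 4/15)
line UQ meets MY at W = (1/2, 1/2)
Q = U + t·(W−U) with t = 2/7, so UQ:QW = 2/7:5/7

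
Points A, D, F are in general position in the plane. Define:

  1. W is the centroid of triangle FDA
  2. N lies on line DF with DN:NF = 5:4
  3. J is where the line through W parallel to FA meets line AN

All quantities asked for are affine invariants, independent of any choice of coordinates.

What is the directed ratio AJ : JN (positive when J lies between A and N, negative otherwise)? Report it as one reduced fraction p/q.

Set A = (0, 0), D = (1, 0), F = (0, 1); any affine frame gives the same invariant.
1. W is the centroid of triangle FDA ⇒ W = (1/3, 1/3)
2. N lies on line DF with DN:NF = 5:4 ⇒ N = (4/9, 5/9)
3. J is where the line through W parallel to FA meets line AN ⇒ J = (1/3, 5/12)
J = A + t·(N−A) with t = 3/4, so AJ:JN = t:(1−t) = 3/4:1/4

AJ:JN = 3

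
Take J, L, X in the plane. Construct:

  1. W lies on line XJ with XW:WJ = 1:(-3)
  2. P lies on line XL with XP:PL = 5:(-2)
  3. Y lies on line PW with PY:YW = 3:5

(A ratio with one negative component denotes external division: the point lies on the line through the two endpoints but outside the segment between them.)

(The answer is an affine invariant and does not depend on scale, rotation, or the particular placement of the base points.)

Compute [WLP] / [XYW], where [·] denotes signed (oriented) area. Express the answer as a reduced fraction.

[WLP]:[XYW] = 16/25

Set J = (0, 0), L = (1, 0), X = (0, 1); any affine frame gives the same invariant.
1. W lies on line XJ with XW:WJ = 1:(-3) ⇒ W = (0, 3/2)
2. P lies on line XL with XP:PL = 5:(-2) ⇒ P = (5/3, -2/3)
3. Y lies on line PW with PY:YW = 3:5 ⇒ Y = (25/24, 7/48)
2·[WLP] = 1/3, 2·[XYW] = 25/48
[WLP]:[XYW] = 1/3:25/48 = 16/25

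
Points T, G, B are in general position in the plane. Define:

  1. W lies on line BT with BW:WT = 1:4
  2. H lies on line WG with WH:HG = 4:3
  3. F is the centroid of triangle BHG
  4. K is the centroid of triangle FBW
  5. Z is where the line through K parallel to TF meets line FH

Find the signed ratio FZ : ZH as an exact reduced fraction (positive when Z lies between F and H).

FZ:ZH = -33/41

Assign T = (0, 0), G = (1, 0), B = (0, 1) — the answer is frame-independent, so this choice is without loss of generality.
1. W lies on line BT with BW:WT = 1:4 ⇒ W = (0, 4/5)
2. H lies on line WG with WH:HG = 4:3 ⇒ H = (4/7, 12/35)
3. F is the centroid of triangle BHG ⇒ F = (11/21, 47/105)
4. K is the centroid of triangle FBW ⇒ K = (11/63, 236/315)
5. Z is where the line through K parallel to TF meets line FH ⇒ Z = (55/168, 739/840)
Z = F + t·(H−F) with t = -33/8, so FZ:ZH = t:(1−t) = -33/8:41/8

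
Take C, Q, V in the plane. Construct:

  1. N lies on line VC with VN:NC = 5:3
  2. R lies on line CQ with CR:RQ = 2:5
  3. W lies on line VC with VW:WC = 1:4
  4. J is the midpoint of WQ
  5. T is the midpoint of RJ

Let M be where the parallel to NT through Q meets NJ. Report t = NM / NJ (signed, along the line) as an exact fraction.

t = 31/109

Work in coordinates with C = (0, 0), Q = (1, 0), V = (0, 1).
1. N lies on line VC with VN:NC = 5:3 ⇒ N = (0, 3/8)
2. R lies on line CQ with CR:RQ = 2:5 ⇒ R = (2/7, 0)
3. W lies on line VC with VW:WC = 1:4 ⇒ W = (0, 4/5)
4. J is the midpoint of WQ ⇒ J = (1/2, 2/5)
5. T is the midpoint of RJ ⇒ T = (11/28, 1/5)
through Q parallel to NT: direction (11/28, -7/40); meets NJ at M = (31/218, 833/2180)
M = N + t·(J−N) with t = 31/109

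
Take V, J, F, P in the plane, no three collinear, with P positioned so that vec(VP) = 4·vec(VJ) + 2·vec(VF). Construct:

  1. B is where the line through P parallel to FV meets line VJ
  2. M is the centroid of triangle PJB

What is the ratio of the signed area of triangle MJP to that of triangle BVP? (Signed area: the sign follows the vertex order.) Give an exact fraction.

Assign V = (0, 0), J = (1, 0), F = (0, 1), P = (4, 2) — the answer is frame-independent, so this choice is without loss of generality.
1. B is where the line through P parallel to FV meets line VJ ⇒ B = (4, 0)
2. M is the centroid of triangle PJB ⇒ M = (3, 2/3)
2·[MJP] = -2, 2·[BVP] = -8
[MJP]:[BVP] = -2:-8 = 1/4

[MJP]:[BVP] = 1/4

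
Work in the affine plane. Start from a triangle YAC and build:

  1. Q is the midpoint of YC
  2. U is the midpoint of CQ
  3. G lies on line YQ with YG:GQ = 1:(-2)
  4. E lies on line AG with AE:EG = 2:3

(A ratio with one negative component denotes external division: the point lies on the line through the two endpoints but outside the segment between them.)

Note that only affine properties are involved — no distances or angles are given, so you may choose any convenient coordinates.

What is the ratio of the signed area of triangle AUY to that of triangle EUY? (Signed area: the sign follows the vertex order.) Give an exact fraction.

[AUY]:[EUY] = 5/3

Set Y = (0, 0), A = (1, 0), C = (0, 1); any affine frame gives the same invariant.
1. Q is the midpoint of YC ⇒ Q = (0, 1/2)
2. U is the midpoint of CQ ⇒ U = (0, 3/4)
3. G lies on line YQ with YG:GQ = 1:(-2) ⇒ G = (0, -1/2)
4. E lies on line AG with AE:EG = 2:3 ⇒ E = (3/5, -1/5)
2·[AUY] = 3/4, 2·[EUY] = 9/20
[AUY]:[EUY] = 3/4:9/20 = 5/3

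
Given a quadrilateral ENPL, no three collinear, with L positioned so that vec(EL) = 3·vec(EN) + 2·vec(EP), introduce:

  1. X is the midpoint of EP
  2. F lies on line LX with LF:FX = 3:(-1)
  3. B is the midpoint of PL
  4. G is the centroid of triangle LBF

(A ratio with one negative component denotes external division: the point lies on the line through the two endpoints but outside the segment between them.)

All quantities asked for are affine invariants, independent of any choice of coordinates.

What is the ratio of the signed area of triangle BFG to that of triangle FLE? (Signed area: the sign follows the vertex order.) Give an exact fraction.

Set E = (0, 0), N = (1, 0), P = (0, 1), L = (3, 2); any affine frame gives the same invariant.
1. X is the midpoint of EP ⇒ X = (0, 1/2)
2. F lies on line LX with LF:FX = 3:(-1) ⇒ F = (-3/2, -1/4)
3. B is the midpoint of PL ⇒ B = (3/2, 3/2)
4. G is the centroid of triangle LBF ⇒ G = (1, 13/12)
2·[BFG] = 3/8, 2·[FLE] = -9/4
[BFG]:[FLE] = 3/8:-9/4 = -1/6

[BFG]:[FLE] = -1/6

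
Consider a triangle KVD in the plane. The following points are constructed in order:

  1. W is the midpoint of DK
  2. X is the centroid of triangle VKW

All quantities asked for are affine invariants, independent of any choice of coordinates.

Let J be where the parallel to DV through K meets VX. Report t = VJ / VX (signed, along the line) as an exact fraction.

Set K = (0, 0), V = (1, 0), D = (0, 1); any affine frame gives the same invariant.
1. W is the midpoint of DK ⇒ W = (0, 1/2)
2. X is the centroid of triangle VKW ⇒ X = (1/3, 1/6)
through K parallel to DV: direction (1, -1); meets VX at J = (-1/3, 1/3)
J = V + t·(X−V) with t = 2

t = 2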